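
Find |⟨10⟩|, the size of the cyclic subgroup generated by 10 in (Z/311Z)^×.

Since 10 ∈ (Z/311Z)^×, its order divides φ(311) = 311 − 1 = 310 = 2 · 5 · 31.
Divisors of 310: 1, 2, 5, 10, 31, 62, 155, 310.
Compute 10^d (mod 311) for the divisors d until we hit 1:
10^1 ≡ 10
10^2 ≡ 100
10^5 ≡ 169
10^10 ≡ 260
10^31 ≡ 216
10^62 ≡ 6
10^155 ≡ 1
Hence ord(10) = 155.

155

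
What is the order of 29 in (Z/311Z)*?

By Lagrange's theorem, ord_311(29) divides φ(311) = 311 − 1 = 310 = 2 · 5 · 31.
Divisors of 310: 1, 2, 5, 10, 31, 62, 155, 310.
Evaluate successive powers at the divisors of 310:
29^1 ≡ 29
29^2 ≡ 219
29^5 ≡ 77
29^10 ≡ 20
29^31 ≡ 305
29^62 ≡ 36
29^155 ≡ 310
29^310 ≡ 1
Therefore the multiplicative order of 29 modulo 311 is 310.

310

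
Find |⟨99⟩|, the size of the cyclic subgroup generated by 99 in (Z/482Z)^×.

240

The order of 99 must divide φ(482) = φ(2)·φ(241) = 1·240 = 240 = 2^4 · 3 · 5.
Divisors of 240: 1, 2, 3, 4, 5, 6, 8, 10, 12, 15, 16, 20, 24, 30, 40, 48, 60, 80, 120, 240.
Check 99^d mod 482 for each divisor in increasing order:
99^1 ≡ 99
99^2 ≡ 161
99^3 ≡ 33
99^4 ≡ 375
99^5 ≡ 11
99^6 ≡ 125
99^8 ≡ 363
99^10 ≡ 121
99^12 ≡ 201
99^15 ≡ 367
99^16 ≡ 183
99^20 ≡ 181
99^24 ≡ 395
99^30 ≡ 211
99^40 ≡ 467
99^48 ≡ 339
99^60 ≡ 177
99^80 ≡ 225
99^120 ≡ 481
99^240 ≡ 1
Therefore the multiplicative order of 99 modulo 482 is 240.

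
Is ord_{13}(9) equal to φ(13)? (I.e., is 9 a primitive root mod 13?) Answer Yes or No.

φ(13) = 13 − 1 = 12 = 2^2 · 3.
It suffices to check that the order of 9 is not a proper divisor of 12: compute 9^(12/q) for q ∈ {2, 3}.
9^6 ≡ 1 (mod 13)  [q = 2: ≡ 1 ✗]
9^4 ≡ 9 (mod 13)  [q = 3: ≢ 1 ✓]
The check at q = 2 fails, so 9 generates a proper subgroup.

No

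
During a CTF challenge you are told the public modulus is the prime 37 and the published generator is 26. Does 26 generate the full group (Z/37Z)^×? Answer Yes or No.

No

φ(37) = 37 − 1 = 36 = 2^2 · 3^2.
26 is a primitive root mod 37 iff 26^(φ(37)/q) ≢ 1 for every prime q | φ(37), i.e. q ∈ {2, 3}.
26^18 ≡ 1 (mod 37)  [q = 2: ≡ 1 ✗]
26^12 ≡ 1 (mod 37)  [q = 3: ≡ 1 ✗]
Since 26^18 ≡ 1, the order of 26 divides 18 < 36, so 26 is not a primitive root.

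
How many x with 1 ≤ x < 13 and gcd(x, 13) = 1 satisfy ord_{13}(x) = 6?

φ(13) = 13 − 1 = 12 = 2^2 · 3.
(Z/13Z)^× is cyclic (|G| = 12); a cyclic group of order m has exactly φ(d) elements of each order d | m, and none otherwise.
6 = 2 · 3 divides 12, and φ(6) = 2.

2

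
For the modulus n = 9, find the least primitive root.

φ(9) = φ(3^2) = 3·(3−1) = 6 = 2 · 3.
g is a primitive root iff g^(6/q) ≢ 1 (mod 9) for each prime q ∈ {2, 3}.
g = 2: 2^3 ≡ 8; 2^2 ≡ 4 — none is 1, so 2 is a primitive root.
Hence the least primitive root of 9 is 2.

2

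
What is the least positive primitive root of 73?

5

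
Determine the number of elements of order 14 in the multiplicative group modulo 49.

6

φ(49) = φ(7^2) = 7·(7−1) = 42 = 2 · 3 · 7.
(Z/49Z)^× is cyclic (|G| = 42); a cyclic group of order m has exactly φ(d) elements of each order d | m, and none otherwise.
14 = 2 · 7 divides 42, and φ(14) = 6.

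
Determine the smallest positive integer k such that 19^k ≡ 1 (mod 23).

22

By Lagrange's theorem, ord_23(19) divides φ(23) = 23 − 1 = 22 = 2 · 11.
Divisors of 22: 1, 2, 11, 22.
Compute 19^d (mod 23) for the divisors d until we hit 1:
19^1 ≡ 19 (mod 23)
19^2 ≡ 16 (mod 23)
19^11 ≡ 22 (mod 23)
19^22 ≡ 1 (mod 23) ✓
So ord_23(19) = 22.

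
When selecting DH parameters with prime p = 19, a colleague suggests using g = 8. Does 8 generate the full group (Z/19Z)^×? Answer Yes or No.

No

φ(19) = 19 − 1 = 18 = 2 · 3^2.
It suffices to check that the order of 8 is not a proper divisor of 18: compute 8^(18/q) for q ∈ {2, 3}.
8^9 ≡ 18 (mod 19)  [q = 2: ≢ 1 ✓]
8^6 ≡ 1 (mod 19)  [q = 3: ≡ 1 ✗]
8^6 ≡ 1 shows ord(8) | 6, strictly less than φ(19); not a primitive root.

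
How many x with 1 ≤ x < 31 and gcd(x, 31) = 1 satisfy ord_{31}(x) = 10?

4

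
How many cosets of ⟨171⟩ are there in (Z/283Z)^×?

1

By Lagrange's theorem, ord_283(171) divides φ(283) = 283 − 1 = 282 = 2 · 3 · 47.
Divisors of 282: 1, 2, 3, 6, 47, 94, 141, 282.
Check 171^d mod 283 for each divisor in increasing order:
171^1 ≡ 171 (mod 283)
171^2 ≡ 92 (mod 283)
171^3 ≡ 167 (mod 283)
171^6 ≡ 155 (mod 283)
171^47 ≡ 45 (mod 283)
171^94 ≡ 44 (mod 283)
171^141 ≡ 282 (mod 283)
171^282 ≡ 1 (mod 283) ✓
So ord_283(171) = 282, hence |⟨171⟩| = 282.
The index is φ(283) / ord(171) = 282 / 282 = 1.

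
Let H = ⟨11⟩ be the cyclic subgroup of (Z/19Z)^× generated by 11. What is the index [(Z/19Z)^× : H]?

ord(11) | φ(19) = 19 − 1 = 18 = 2 · 3^2.
Divisors of 18: 1, 2, 3, 6, 9, 18.
Test each divisor d:
11^1 ≡ 11 (mod 19)
11^2 ≡ 7 (mod 19)
11^3 ≡ 1 (mod 19) ✓
The order of 11 is 3, so the subgroup it generates has 3 elements.
Index = |(Z/19Z)^×| / |⟨11⟩| = 18 / 3 = 6.

6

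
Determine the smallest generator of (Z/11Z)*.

φ(11) = 11 − 1 = 10 = 2 · 5.
g is a primitive root iff g^(10/q) ≢ 1 (mod 11) for each prime q ∈ {2, 5}.
g = 2: 2^5 ≡ 10; 2^2 ≡ 4 — none is 1, so 2 is a primitive root.
So 2 is the smallest generator of (Z/11Z)^×.

2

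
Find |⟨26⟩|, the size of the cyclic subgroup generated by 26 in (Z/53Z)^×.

ord(26) | φ(53) = 53 − 1 = 52 = 2^2 · 13.
Divisors of 52: 1, 2, 4, 13, 26, 52.
Check 26^d mod 53 for each divisor in increasing order:
26^1 ≡ 26
26^2 ≡ 40
26^4 ≡ 10
26^13 ≡ 30
26^26 ≡ 52
26^52 ≡ 1
Hence ord(26) = 52.

52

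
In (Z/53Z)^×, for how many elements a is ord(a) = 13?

12

φ(53) = 53 − 1 = 52 = 2^2 · 13.
(Z/53Z)^× is cyclic (|G| = 52); a cyclic group of order m has exactly φ(d) elements of each order d | m, and none otherwise.
13 | 52, and φ(13) = 13 − 1 = 12.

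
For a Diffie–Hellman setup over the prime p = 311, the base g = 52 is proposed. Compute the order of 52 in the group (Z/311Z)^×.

By Lagrange's theorem, ord_311(52) divides φ(311) = 311 − 1 = 310 = 2 · 5 · 31.
Divisors of 310: 1, 2, 5, 10, 31, 62, 155, 310.
Compute 52^d (mod 311) for the divisors d until we hit 1:
52^1 ≡ 52
52^2 ≡ 216
52^5 ≡ 1
So ord_311(52) = 5.

5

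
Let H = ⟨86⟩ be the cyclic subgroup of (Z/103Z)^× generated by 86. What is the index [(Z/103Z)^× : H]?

1

ord(86) | φ(103) = 103 − 1 = 102 = 2 · 3 · 17.
Divisors of 102: 1, 2, 3, 6, 17, 34, 51, 102.
Test each divisor d:
86^1 ≡ 86 (mod 103)
86^2 ≡ 83 (mod 103)
86^3 ≡ 31 (mod 103)
86^6 ≡ 34 (mod 103)
86^17 ≡ 57 (mod 103)
86^34 ≡ 56 (mod 103)
86^51 ≡ 102 (mod 103)
86^102 ≡ 1 (mod 103) ✓
Thus |⟨86⟩| = ord(86) = 102.
[(Z/103Z)^× : ⟨86⟩] = 102/102 = 1.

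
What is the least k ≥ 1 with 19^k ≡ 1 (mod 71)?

35

The order of 19 must divide φ(71) = 71 − 1 = 70 = 2 · 5 · 7.
Divisors of 70: 1, 2, 5, 7, 10, 14, 35, 70.
Evaluate successive powers at the divisors of 70:
19^1 ≡ 19 (mod 71)
19^2 ≡ 6 (mod 71)
19^5 ≡ 45 (mod 71)
19^7 ≡ 57 (mod 71)
19^10 ≡ 37 (mod 71)
19^14 ≡ 54 (mod 71)
19^35 ≡ 1 (mod 71) ✓
Therefore the multiplicative order of 19 modulo 71 is 35.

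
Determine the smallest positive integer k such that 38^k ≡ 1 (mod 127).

21

Since 38 ∈ (Z/127Z)^×, its order divides φ(127) = 127 − 1 = 126 = 2 · 3^2 · 7.
Divisors of 126: 1, 2, 3, 6, 7, 9, 14, 18, 21, 42, 63, 126.
Test each divisor d:
38^1 ≡ 38
38^2 ≡ 47
38^3 ≡ 8
38^6 ≡ 64
38^7 ≡ 19
38^9 ≡ 4
38^14 ≡ 107
38^18 ≡ 16
38^21 ≡ 1
The smallest such exponent is 21, so the order of 38 is 21.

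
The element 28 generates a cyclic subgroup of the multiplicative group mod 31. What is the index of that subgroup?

2

The order of 28 must divide φ(31) = 31 − 1 = 30 = 2 · 3 · 5.
Divisors of 30: 1, 2, 3, 5, 6, 10, 15, 30.
Check 28^d mod 31 for each divisor in increasing order:
28^1 ≡ 28
28^2 ≡ 9
28^3 ≡ 4
28^5 ≡ 5
28^6 ≡ 16
28^10 ≡ 25
28^15 ≡ 1
The order of 28 is 15, so the subgroup it generates has 15 elements.
Index = |(Z/31Z)^×| / |⟨28⟩| = 30 / 15 = 2.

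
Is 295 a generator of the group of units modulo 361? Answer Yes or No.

φ(361) = φ(19^2) = 19·(19−1) = 342 = 2 · 3^2 · 19.
It suffices to check that the order of 295 is not a proper divisor of 342: compute 295^(342/q) for q ∈ {2, 3, 19}.
295^171 ≡ 360 (mod 361)  [q = 2: ≢ 1 ✓]
295^114 ≡ 68 (mod 361)  [q = 3: ≢ 1 ✓]
295^18 ≡ 77 (mod 361)  [q = 19: ≢ 1 ✓]
None equal 1, so ord_361(295) = 342: 295 is a primitive root.

Yes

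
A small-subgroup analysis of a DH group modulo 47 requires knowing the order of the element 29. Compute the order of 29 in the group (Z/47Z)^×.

46

The order of 29 must divide φ(47) = 47 − 1 = 46 = 2 · 23.
Divisors of 46: 1, 2, 23, 46.
Compute 29^d (mod 47) for the divisors d until we hit 1:
29^1 ≡ 29
29^2 ≡ 42
29^23 ≡ 46
29^46 ≡ 1
Hence ord(29) = 46.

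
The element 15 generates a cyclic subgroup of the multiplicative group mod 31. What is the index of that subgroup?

3

The order of 15 must divide φ(31) = 31 − 1 = 30 = 2 · 3 · 5.
Divisors of 30: 1, 2, 3, 5, 6, 10, 15, 30.
Check 15^d mod 31 for each divisor in increasing order:
15^1 ≡ 15 (mod 31)
15^2 ≡ 8 (mod 31)
15^3 ≡ 27 (mod 31)
15^5 ≡ 30 (mod 31)
15^6 ≡ 16 (mod 31)
15^10 ≡ 1 (mod 31) ✓
The order of 15 is 10, so the subgroup it generates has 10 elements.
[(Z/31Z)^× : ⟨15⟩] = 30/10 = 3.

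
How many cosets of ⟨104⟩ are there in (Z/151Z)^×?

1

ord(104) | φ(151) = 151 − 1 = 150 = 2 · 3 · 5^2.
Divisors of 150: 1, 2, 3, 5, 6, 10, 15, 25, 30, 50, 75, 150.
Evaluate successive powers at the divisors of 150:
104^1 ≡ 104 (mod 151)
104^2 ≡ 95 (mod 151)
104^3 ≡ 65 (mod 151)
104^5 ≡ 135 (mod 151)
104^6 ≡ 148 (mod 151)
104^10 ≡ 105 (mod 151)
104^15 ≡ 132 (mod 151)
104^25 ≡ 119 (mod 151)
104^30 ≡ 59 (mod 151)
104^50 ≡ 118 (mod 151)
104^75 ≡ 150 (mod 151)
104^150 ≡ 1 (mod 151) ✓
So ord_151(104) = 150, hence |⟨104⟩| = 150.
[(Z/151Z)^× : ⟨104⟩] = 150/150 = 1.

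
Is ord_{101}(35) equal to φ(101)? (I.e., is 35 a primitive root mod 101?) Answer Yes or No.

Yes

φ(101) = 101 − 1 = 100 = 2^2 · 5^2.
It suffices to check that the order of 35 is not a proper divisor of 100: compute 35^(100/q) for q ∈ {2, 5}.
35^50 ≡ 100 (mod 101)  [q = 2: ≢ 1 ✓]
35^20 ≡ 87 (mod 101)  [q = 5: ≢ 1 ✓]
All checks pass, so 35 has order 100 and is a primitive root modulo 101.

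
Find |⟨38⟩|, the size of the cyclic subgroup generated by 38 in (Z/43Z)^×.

Since 38 ∈ (Z/43Z)^×, its order divides φ(43) = 43 − 1 = 42 = 2 · 3 · 7.
Divisors of 42: 1, 2, 3, 6, 7, 14, 21, 42.
Evaluate successive powers at the divisors of 42:
38^1 ≡ 38
38^2 ≡ 25
38^3 ≡ 4
38^6 ≡ 16
38^7 ≡ 6
38^14 ≡ 36
38^21 ≡ 1
So ord_43(38) = 21.

21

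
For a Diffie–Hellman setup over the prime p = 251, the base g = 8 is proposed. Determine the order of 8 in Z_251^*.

By Lagrange's theorem, ord_251(8) divides φ(251) = 251 − 1 = 250 = 2 · 5^3.
Divisors of 250: 1, 2, 5, 10, 25, 50, 125, 250.
Compute 8^d (mod 251) for the divisors d until we hit 1:
8^1 ≡ 8 (mod 251)
8^2 ≡ 64 (mod 251)
8^5 ≡ 138 (mod 251)
8^10 ≡ 219 (mod 251)
8^25 ≡ 250 (mod 251)
8^50 ≡ 1 (mod 251) ✓
Therefore the multiplicative order of 8 modulo 251 is 50.

50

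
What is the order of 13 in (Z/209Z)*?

Since 13 ∈ (Z/209Z)^×, its order divides φ(209) = φ(11·19) = (11−1)·(19−1) = 10·18 = 180 = 2^2 · 3^2 · 5.
Divisors of 180: 1, 2, 3, 4, 5, 6, 9, 10, 12, 15, 18, 20, 30, 36, 45, 60, 90, 180.
Test each divisor d:
13^1 ≡ 13
13^2 ≡ 169
13^3 ≡ 107
13^4 ≡ 137
13^5 ≡ 109
13^6 ≡ 163
13^9 ≡ 94
13^10 ≡ 177
13^12 ≡ 26
13^15 ≡ 65
13^18 ≡ 58
13^20 ≡ 188
13^30 ≡ 45
13^36 ≡ 20
13^45 ≡ 208
13^60 ≡ 144
13^90 ≡ 1
Therefore the multiplicative order of 13 modulo 209 is 90.

90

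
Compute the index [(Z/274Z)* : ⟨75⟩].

The order of 75 must divide φ(274) = φ(2)·φ(137) = 1·136 = 136 = 2^3 · 17.
Divisors of 136: 1, 2, 4, 8, 17, 34, 68, 136.
Evaluate successive powers at the divisors of 136:
75^1 ≡ 75
75^2 ≡ 145
75^4 ≡ 201
75^8 ≡ 123
75^17 ≡ 41
75^34 ≡ 37
75^68 ≡ 273
75^136 ≡ 1
So ord_274(75) = 136, hence |⟨75⟩| = 136.
Index = |(Z/274Z)^×| / |⟨75⟩| = 136 / 136 = 1.

1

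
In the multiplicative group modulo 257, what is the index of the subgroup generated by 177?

Since 177 ∈ (Z/257Z)^×, its order divides φ(257) = 257 − 1 = 256 = 2^8.
Divisors of 256: 1, 2, 4, 8, 16, 32, 64, 128, 256.
Check 177^d mod 257 for each divisor in increasing order:
177^1 ≡ 177
177^2 ≡ 232
177^4 ≡ 111
177^8 ≡ 242
177^16 ≡ 225
177^32 ≡ 253
177^64 ≡ 16
177^128 ≡ 256
177^256 ≡ 1
Thus |⟨177⟩| = ord(177) = 256.
[(Z/257Z)^× : ⟨177⟩] = 256/256 = 1.

1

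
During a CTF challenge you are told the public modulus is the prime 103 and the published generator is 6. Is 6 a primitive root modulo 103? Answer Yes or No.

φ(103) = 103 − 1 = 102 = 2 · 3 · 17.
Test 6^(102/q) mod 103 for each prime factor q of 102:
6^51 ≡ 102 (mod 103)  [q = 2: ≢ 1 ✓]
6^34 ≡ 46 (mod 103)  [q = 3: ≢ 1 ✓]
6^6 ≡ 100 (mod 103)  [q = 17: ≢ 1 ✓]
Every test exponent gives a nontrivial residue, hence 6 generates the full group.

Yes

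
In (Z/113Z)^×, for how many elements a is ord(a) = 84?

0

φ(113) = 113 − 1 = 112 = 2^4 · 7.
(Z/113Z)^× is cyclic (|G| = 112); a cyclic group of order m has exactly φ(d) elements of each order d | m, and none otherwise.
84 does not divide 112, so no element of (Z/113Z)^× has order 84.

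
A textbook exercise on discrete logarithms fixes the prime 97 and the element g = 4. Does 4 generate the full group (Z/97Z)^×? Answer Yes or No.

No

φ(97) = 97 − 1 = 96 = 2^5 · 3.
4 is a primitive root mod 97 iff 4^(φ(97)/q) ≢ 1 for every prime q | φ(97), i.e. q ∈ {2, 3}.
4^48 ≡ 1 (mod 97)  [q = 2: ≡ 1 ✗]
4^32 ≡ 61 (mod 97)  [q = 3: ≢ 1 ✓]
The check at q = 2 fails, so 4 generates a proper subgroup.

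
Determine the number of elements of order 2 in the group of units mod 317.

φ(317) = 317 − 1 = 316 = 2^2 · 79.
In a cyclic group of order 316, there are φ(d) elements of order d for each divisor d of 316, and zero for non-divisors.
2 | 316, and φ(2) = 2 − 1 = 1.

1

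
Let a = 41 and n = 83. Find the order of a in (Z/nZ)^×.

41

By Lagrange's theorem, ord_83(41) divides φ(83) = 83 − 1 = 82 = 2 · 41.
Divisors of 82: 1, 2, 41, 82.
Test each divisor d:
41^1 ≡ 41 (mod 83)
41^2 ≡ 21 (mod 83)
41^41 ≡ 1 (mod 83) ✓
Hence ord(41) = 41.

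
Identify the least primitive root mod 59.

φ(59) = 59 − 1 = 58 = 2 · 29.
g is a primitive root iff g^(58/q) ≢ 1 (mod 59) for each prime q ∈ {2, 29}.
g = 2: 2^29 ≡ 58; 2^2 ≡ 4 — none is 1, so 2 is a primitive root.
So 2 is the smallest generator of (Z/59Z)^×.

2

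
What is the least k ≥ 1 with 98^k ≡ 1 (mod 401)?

The order of 98 must divide φ(401) = 401 − 1 = 400 = 2^4 · 5^2.
Divisors of 400: 1, 2, 4, 5, 8, 10, 16, 20, 25, 40, 50, 80, 100, 200, 400.
Check 98^d mod 401 for each divisor in increasing order:
98^1 ≡ 98
98^2 ≡ 381
98^4 ≡ 400
98^5 ≡ 303
98^8 ≡ 1
Hence ord(98) = 8.

8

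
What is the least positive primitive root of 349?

φ(349) = 349 − 1 = 348 = 2^2 · 3 · 29.
g is a primitive root iff g^(348/q) ≢ 1 (mod 349) for each prime q ∈ {2, 3, 29}.
g = 2: 2^174 ≡ 348; 2^116 ≡ 226; 2^12 ≡ 257 — none is 1, so 2 is a primitive root.
Hence the least primitive root of 349 is 2.

2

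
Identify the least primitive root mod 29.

2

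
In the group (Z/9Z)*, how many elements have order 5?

0

φ(9) = φ(3^2) = 3·(3−1) = 6 = 2 · 3.
(Z/9Z)^× is cyclic (|G| = 6); a cyclic group of order m has exactly φ(d) elements of each order d | m, and none otherwise.
Here 6 is not a multiple of 5, so there are no elements of order 5.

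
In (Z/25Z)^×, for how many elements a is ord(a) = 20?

8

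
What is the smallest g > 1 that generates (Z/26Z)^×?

7

φ(26) = φ(2)·φ(13) = 1·12 = 12 = 2^2 · 3.
Test candidates g = 2, 3, … against the prime factors q ∈ {2, 3} of φ(26): g is a generator iff g^(12/q) ≢ 1 for every such q.
g = 2: gcd(2, 26) = 2 > 1, not a unit — skip.
g = 3: 3^6 ≡ 1 — hits 1, so not a primitive root.
g = 4: gcd(4, 26) = 2 > 1, not a unit — skip.
g = 5: 5^6 ≡ 25; 5^4 ≡ 1 — hits 1, so not a primitive root.
g = 6: gcd(6, 26) = 2 > 1, not a unit — skip.
g = 7: 7^6 ≡ 25; 7^4 ≡ 9 — none is 1, so 7 is a primitive root.
The smallest primitive root modulo 26 is 7.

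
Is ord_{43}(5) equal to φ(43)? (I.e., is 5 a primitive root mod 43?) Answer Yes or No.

Yes

φ(43) = 43 − 1 = 42 = 2 · 3 · 7.
Test 5^(42/q) mod 43 for each prime factor q of 42:
5^21 ≡ 42 (mod 43)  [q = 2: ≢ 1 ✓]
5^14 ≡ 36 (mod 43)  [q = 3: ≢ 1 ✓]
5^6 ≡ 16 (mod 43)  [q = 7: ≢ 1 ✓]
All checks pass, so 5 has order 42 and is a primitive root modulo 43.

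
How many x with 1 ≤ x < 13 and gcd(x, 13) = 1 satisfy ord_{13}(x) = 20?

0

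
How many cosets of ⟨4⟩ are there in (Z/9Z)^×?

2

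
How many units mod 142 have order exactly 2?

φ(142) = φ(2)·φ(71) = 1·70 = 70 = 2 · 5 · 7.
Since (Z/142Z)^× is cyclic of order 70, the number of elements of order d is φ(d) when d | 70 and 0 otherwise.
2 | 70, and φ(2) = 2 − 1 = 1.

1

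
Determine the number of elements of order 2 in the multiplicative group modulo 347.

1

φ(347) = 347 − 1 = 346 = 2 · 173.
(Z/347Z)^× is cyclic (|G| = 346); a cyclic group of order m has exactly φ(d) elements of each order d | m, and none otherwise.
2 | 346, and φ(2) = 2 − 1 = 1.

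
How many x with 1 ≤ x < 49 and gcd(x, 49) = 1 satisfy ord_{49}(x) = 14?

φ(49) = φ(7^2) = 7·(7−1) = 42 = 2 · 3 · 7.
Since (Z/49Z)^× is cyclic of order 42, the number of elements of order d is φ(d) when d | 42 and 0 otherwise.
14 = 2 · 7 divides 42, and φ(14) = 6.

6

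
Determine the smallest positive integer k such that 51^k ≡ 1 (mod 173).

ord(51) | φ(173) = 173 − 1 = 172 = 2^2 · 43.
Divisors of 172: 1, 2, 4, 43, 86, 172.
Evaluate successive powers at the divisors of 172:
51^1 ≡ 51
51^2 ≡ 6
51^4 ≡ 36
51^43 ≡ 1
Hence ord(51) = 43.

43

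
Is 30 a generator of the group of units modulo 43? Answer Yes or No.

φ(43) = 43 − 1 = 42 = 2 · 3 · 7.
It suffices to check that the order of 30 is not a proper divisor of 42: compute 30^(42/q) for q ∈ {2, 3, 7}.
30^21 ≡ 42 (mod 43)  [q = 2: ≢ 1 ✓]
30^14 ≡ 6 (mod 43)  [q = 3: ≢ 1 ✓]
30^6 ≡ 16 (mod 43)  [q = 7: ≢ 1 ✓]
All checks pass, so 30 has order 42 and is a primitive root modulo 43.

Yes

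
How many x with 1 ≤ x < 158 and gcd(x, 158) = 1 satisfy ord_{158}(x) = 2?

1

φ(158) = φ(2)·φ(79) = 1·78 = 78 = 2 · 3 · 13.
Since (Z/158Z)^× is cyclic of order 78, the number of elements of order d is φ(d) when d | 78 and 0 otherwise.
2 | 78, and φ(2) = 2 − 1 = 1.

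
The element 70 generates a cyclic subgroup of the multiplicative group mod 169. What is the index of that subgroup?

39

Since 70 ∈ (Z/169Z)^×, its order divides φ(169) = φ(13^2) = 13·(13−1) = 156 = 2^2 · 3 · 13.
Divisors of 156: 1, 2, 3, 4, 6, 12, 13, 26, 39, 52, 78, 156.
Test each divisor d:
70^1 ≡ 70 (mod 169)
70^2 ≡ 168 (mod 169)
70^3 ≡ 99 (mod 169)
70^4 ≡ 1 (mod 169) ✓
So ord_169(70) = 4, hence |⟨70⟩| = 4.
[(Z/169Z)^× : ⟨70⟩] = 156/4 = 39.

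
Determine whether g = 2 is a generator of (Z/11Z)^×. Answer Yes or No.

φ(11) = 11 − 1 = 10 = 2 · 5.
An element g generates (Z/11Z)^× iff g^(10/q) ≢ 1 (mod 11) for each prime q ∈ {2, 5}.
2^5 ≡ 10 (mod 11)  [q = 2: ≢ 1 ✓]
2^2 ≡ 4 (mod 11)  [q = 5: ≢ 1 ✓]
None equal 1, so ord_11(2) = 10: 2 is a primitive root.

Yes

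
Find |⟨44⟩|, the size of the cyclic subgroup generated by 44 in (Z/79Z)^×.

39

The order of 44 must divide φ(79) = 79 − 1 = 78 = 2 · 3 · 13.
Divisors of 78: 1, 2, 3, 6, 13, 26, 39, 78.
Test each divisor d:
44^1 ≡ 44
44^2 ≡ 40
44^3 ≡ 22
44^6 ≡ 10
44^13 ≡ 55
44^26 ≡ 23
44^39 ≡ 1
Therefore the multiplicative order of 44 modulo 79 is 39.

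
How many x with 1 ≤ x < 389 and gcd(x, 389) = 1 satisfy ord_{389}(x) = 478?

0

φ(389) = 389 − 1 = 388 = 2^2 · 97.
Since (Z/389Z)^× is cyclic of order 388, the number of elements of order d is φ(d) when d | 388 and 0 otherwise.
478 does not divide 388, so no element of (Z/389Z)^× has order 478.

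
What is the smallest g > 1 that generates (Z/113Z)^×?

3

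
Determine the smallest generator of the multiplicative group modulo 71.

φ(71) = 71 − 1 = 70 = 2 · 5 · 7.
Test candidates g = 2, 3, … against the prime factors q ∈ {2, 5, 7} of φ(71): g is a generator iff g^(70/q) ≢ 1 for every such q.
g = 2: 2^35 ≡ 1 — hits 1, so not a primitive root.
g = 3: 3^35 ≡ 1 — hits 1, so not a primitive root.
g = 4: 4^35 ≡ 1 — hits 1, so not a primitive root.
g = 5: 5^35 ≡ 1 — hits 1, so not a primitive root.
g = 6: 6^35 ≡ 1 — hits 1, so not a primitive root.
g = 7: 7^35 ≡ 70; 7^14 ≡ 54; 7^10 ≡ 45 — none is 1, so 7 is a primitive root.
Hence the least primitive root of 71 is 7.

7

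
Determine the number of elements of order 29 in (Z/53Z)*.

0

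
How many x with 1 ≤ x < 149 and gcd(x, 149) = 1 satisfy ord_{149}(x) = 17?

0

φ(149) = 149 − 1 = 148 = 2^2 · 37.
Since (Z/149Z)^× is cyclic of order 148, the number of elements of order d is φ(d) when d | 148 and 0 otherwise.
17 does not divide 148, so no element of (Z/149Z)^× has order 17.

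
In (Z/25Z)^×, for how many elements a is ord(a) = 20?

8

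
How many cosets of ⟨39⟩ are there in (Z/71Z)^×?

ord(39) | φ(71) = 71 − 1 = 70 = 2 · 5 · 7.
Divisors of 70: 1, 2, 5, 7, 10, 14, 35, 70.
Check 39^d mod 71 for each divisor in increasing order:
39^1 ≡ 39
39^2 ≡ 30
39^5 ≡ 26
39^7 ≡ 70
39^10 ≡ 37
39^14 ≡ 1
So ord_71(39) = 14, hence |⟨39⟩| = 14.
[(Z/71Z)^× : ⟨39⟩] = 70/14 = 5.

5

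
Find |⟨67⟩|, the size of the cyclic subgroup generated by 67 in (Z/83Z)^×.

82

ord(67) | φ(83) = 83 − 1 = 82 = 2 · 41.
Divisors of 82: 1, 2, 41, 82.
Check 67^d mod 83 for each divisor in increasing order:
67^1 ≡ 67 (mod 83)
67^2 ≡ 7 (mod 83)
67^41 ≡ 82 (mod 83)
67^82 ≡ 1 (mod 83) ✓
So ord_83(67) = 82.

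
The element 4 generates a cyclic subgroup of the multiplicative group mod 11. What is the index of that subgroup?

The order of 4 must divide φ(11) = 11 − 1 = 10 = 2 · 5.
Divisors of 10: 1, 2, 5, 10.
Check 4^d mod 11 for each divisor in increasing order:
4^1 ≡ 4 (mod 11)
4^2 ≡ 5 (mod 11)
4^5 ≡ 1 (mod 11) ✓
So ord_11(4) = 5, hence |⟨4⟩| = 5.
The index is φ(11) / ord(4) = 10 / 5 = 2.

2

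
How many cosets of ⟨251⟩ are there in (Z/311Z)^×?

The order of 251 must divide φ(311) = 311 − 1 = 310 = 2 · 5 · 31.
Divisors of 310: 1, 2, 5, 10, 31, 62, 155, 310.
Test each divisor d:
251^1 ≡ 251 (mod 311)
251^2 ≡ 179 (mod 311)
251^5 ≡ 142 (mod 311)
251^10 ≡ 260 (mod 311)
251^31 ≡ 259 (mod 311)
251^62 ≡ 216 (mod 311)
251^155 ≡ 310 (mod 311)
251^310 ≡ 1 (mod 311) ✓
Thus |⟨251⟩| = ord(251) = 310.
Index = |(Z/311Z)^×| / |⟨251⟩| = 310 / 310 = 1.

1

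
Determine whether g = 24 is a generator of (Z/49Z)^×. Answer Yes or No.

Yes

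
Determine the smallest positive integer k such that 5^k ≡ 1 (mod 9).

6

ord(5) | φ(9) = φ(3^2) = 3·(3−1) = 6 = 2 · 3.
Divisors of 6: 1, 2, 3, 6.
Compute 5^d (mod 9) for the divisors d until we hit 1:
5^1 ≡ 5 (mod 9)
5^2 ≡ 7 (mod 9)
5^3 ≡ 8 (mod 9)
5^6 ≡ 1 (mod 9) ✓
So ord_9(5) = 6.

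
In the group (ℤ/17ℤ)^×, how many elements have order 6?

0

φ(17) = 17 − 1 = 16 = 2^4.
(Z/17Z)^× is cyclic (|G| = 16); a cyclic group of order m has exactly φ(d) elements of each order d | m, and none otherwise.
Here 16 is not a multiple of 6, so there are no elements of order 6.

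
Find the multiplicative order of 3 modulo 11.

Since 3 ∈ (Z/11Z)^×, its order divides φ(11) = 11 − 1 = 10 = 2 · 5.
Divisors of 10: 1, 2, 5, 10.
Compute 3^d (mod 11) for the divisors d until we hit 1:
3^1 ≡ 3 (mod 11)
3^2 ≡ 9 (mod 11)
3^5 ≡ 1 (mod 11) ✓
Hence ord(3) = 5.

5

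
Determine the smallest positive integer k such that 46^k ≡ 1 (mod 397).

ord(46) | φ(397) = 397 − 1 = 396 = 2^2 · 3^2 · 11.
Divisors of 396: 1, 2, 3, 4, 6, 9, 11, 12, 18, 22, 33, 36, 44, 66, 99, 132, 198, 396.
Check 46^d mod 397 for each divisor in increasing order:
46^1 ≡ 46 (mod 397)
46^2 ≡ 131 (mod 397)
46^3 ≡ 71 (mod 397)
46^4 ≡ 90 (mod 397)
46^6 ≡ 277 (mod 397)
46^9 ≡ 214 (mod 397)
46^11 ≡ 244 (mod 397)
46^12 ≡ 108 (mod 397)
46^18 ≡ 141 (mod 397)
46^22 ≡ 383 (mod 397)
46^33 ≡ 157 (mod 397)
46^36 ≡ 31 (mod 397)
46^44 ≡ 196 (mod 397)
46^66 ≡ 35 (mod 397)
46^99 ≡ 334 (mod 397)
46^132 ≡ 34 (mod 397)
46^198 ≡ 396 (mod 397)
46^396 ≡ 1 (mod 397) ✓
Hence ord(46) = 396.

396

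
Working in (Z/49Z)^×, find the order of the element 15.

7

Since 15 ∈ (Z/49Z)^×, its order divides φ(49) = φ(7^2) = 7·(7−1) = 42 = 2 · 3 · 7.
Divisors of 42: 1, 2, 3, 6, 7, 14, 21, 42.
Test each divisor d:
15^1 ≡ 15 (mod 49)
15^2 ≡ 29 (mod 49)
15^3 ≡ 43 (mod 49)
15^6 ≡ 36 (mod 49)
15^7 ≡ 1 (mod 49) ✓
Therefore the multiplicative order of 15 modulo 49 is 7.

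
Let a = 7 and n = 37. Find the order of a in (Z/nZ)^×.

9

By Lagrange's theorem, ord_37(7) divides φ(37) = 37 − 1 = 36 = 2^2 · 3^2.
Divisors of 36: 1, 2, 3, 4, 6, 9, 12, 18, 36.
Test each divisor d:
7^1 ≡ 7 (mod 37)
7^2 ≡ 12 (mod 37)
7^3 ≡ 10 (mod 37)
7^4 ≡ 33 (mod 37)
7^6 ≡ 26 (mod 37)
7^9 ≡ 1 (mod 37) ✓
Hence ord(7) = 9.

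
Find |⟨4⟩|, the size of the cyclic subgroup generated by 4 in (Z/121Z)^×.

ord(4) | φ(121) = φ(11^2) = 11·(11−1) = 110 = 2 · 5 · 11.
Divisors of 110: 1, 2, 5, 10, 11, 22, 55, 110.
Evaluate successive powers at the divisors of 110:
4^1 ≡ 4 (mod 121)
4^2 ≡ 16 (mod 121)
4^5 ≡ 56 (mod 121)
4^10 ≡ 111 (mod 121)
4^11 ≡ 81 (mod 121)
4^22 ≡ 27 (mod 121)
4^55 ≡ 1 (mod 121) ✓
Therefore the multiplicative order of 4 modulo 121 is 55.

55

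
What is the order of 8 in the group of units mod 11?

10

By Lagrange's theorem, ord_11(8) divides φ(11) = 11 − 1 = 10 = 2 · 5.
Divisors of 10: 1, 2, 5, 10.
Test each divisor d:
8^1 ≡ 8 (mod 11)
8^2 ≡ 9 (mod 11)
8^5 ≡ 10 (mod 11)
8^10 ≡ 1 (mod 11) ✓
So ord_11(8) = 10.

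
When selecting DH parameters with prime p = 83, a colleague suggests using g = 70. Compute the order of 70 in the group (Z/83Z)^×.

ord(70) | φ(83) = 83 − 1 = 82 = 2 · 41.
Divisors of 82: 1, 2, 41, 82.
Compute 70^d (mod 83) for the divisors d until we hit 1:
70^1 ≡ 70 (mod 83)
70^2 ≡ 3 (mod 83)
70^41 ≡ 1 (mod 83) ✓
The smallest such exponent is 41, so the order of 70 is 41.

41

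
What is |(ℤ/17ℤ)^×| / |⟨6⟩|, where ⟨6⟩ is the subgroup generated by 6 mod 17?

Since 6 ∈ (Z/17Z)^×, its order divides φ(17) = 17 − 1 = 16 = 2^4.
Divisors of 16: 1, 2, 4, 8, 16.
Check 6^d mod 17 for each divisor in increasing order:
6^1 ≡ 6
6^2 ≡ 2
6^4 ≡ 4
6^8 ≡ 16
6^16 ≡ 1
Thus |⟨6⟩| = ord(6) = 16.
[(Z/17Z)^× : ⟨6⟩] = 16/16 = 1.

1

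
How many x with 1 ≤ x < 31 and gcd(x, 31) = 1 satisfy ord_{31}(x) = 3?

2

φ(31) = 31 − 1 = 30 = 2 · 3 · 5.
In a cyclic group of order 30, there are φ(d) elements of order d for each divisor d of 30, and zero for non-divisors.
3 | 30, and φ(3) = 3 − 1 = 2.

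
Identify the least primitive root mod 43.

3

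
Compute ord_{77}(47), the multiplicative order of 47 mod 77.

Since 47 ∈ (Z/77Z)^×, its order divides φ(77) = φ(7·11) = (7−1)·(11−1) = 6·10 = 60 = 2^2 · 3 · 5.
Divisors of 60: 1, 2, 3, 4, 5, 6, 10, 12, 15, 20, 30, 60.
Compute 47^d (mod 77) for the divisors d until we hit 1:
47^1 ≡ 47
47^2 ≡ 53
47^3 ≡ 27
47^4 ≡ 37
47^5 ≡ 45
47^6 ≡ 36
47^10 ≡ 23
47^12 ≡ 64
47^15 ≡ 34
47^20 ≡ 67
47^30 ≡ 1
Therefore the multiplicative order of 47 modulo 77 is 30.

30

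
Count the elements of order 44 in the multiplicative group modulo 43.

0

φ(43) = 43 − 1 = 42 = 2 · 3 · 7.
(Z/43Z)^× is cyclic (|G| = 42); a cyclic group of order m has exactly φ(d) elements of each order d | m, and none otherwise.
Since 44 ∤ 42, the count is 0.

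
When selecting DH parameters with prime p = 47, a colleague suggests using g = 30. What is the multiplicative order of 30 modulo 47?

46

The order of 30 must divide φ(47) = 47 − 1 = 46 = 2 · 23.
Divisors of 46: 1, 2, 23, 46.
Test each divisor d:
30^1 ≡ 30
30^2 ≡ 7
30^23 ≡ 46
30^46 ≡ 1
The smallest such exponent is 46, so the order of 30 is 46.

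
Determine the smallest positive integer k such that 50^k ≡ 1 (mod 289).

34

ord(50) | φ(289) = φ(17^2) = 17·(17−1) = 272 = 2^4 · 17.
Divisors of 272: 1, 2, 4, 8, 16, 17, 34, 68, 136, 272.
Test each divisor d:
50^1 ≡ 50
50^2 ≡ 188
50^4 ≡ 86
50^8 ≡ 171
50^16 ≡ 52
50^17 ≡ 288
50^34 ≡ 1
The smallest such exponent is 34, so the order of 50 is 34.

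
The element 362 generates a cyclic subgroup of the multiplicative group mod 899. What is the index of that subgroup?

Since 362 ∈ (Z/899Z)^×, its order divides φ(899) = φ(29·31) = (29−1)·(31−1) = 28·30 = 840 = 2^3 · 3 · 5 · 7.
Divisors of 840: 1, 2, 3, 4, 5, 6, 7, 8, 10, 12, 14, 15, 20, 21, 24, 28, 30, 35, 40, 42, 56, 60, 70, 84, 105, 120, 140, 168, 210, 280, 420, 840.
Test each divisor d:
362^1 ≡ 362 (mod 899)
362^2 ≡ 689 (mod 899)
362^3 ≡ 395 (mod 899)
362^4 ≡ 49 (mod 899)
362^5 ≡ 657 (mod 899)
362^6 ≡ 498 (mod 899)
362^7 ≡ 476 (mod 899)
362^8 ≡ 603 (mod 899)
362^10 ≡ 129 (mod 899)
362^12 ≡ 779 (mod 899)
362^14 ≡ 28 (mod 899)
362^15 ≡ 247 (mod 899)
362^20 ≡ 459 (mod 899)
362^21 ≡ 742 (mod 899)
362^24 ≡ 16 (mod 899)
362^28 ≡ 784 (mod 899)
362^30 ≡ 776 (mod 899)
362^35 ≡ 99 (mod 899)
362^40 ≡ 315 (mod 899)
362^42 ≡ 376 (mod 899)
362^56 ≡ 639 (mod 899)
362^60 ≡ 745 (mod 899)
362^70 ≡ 811 (mod 899)
362^84 ≡ 233 (mod 899)
362^105 ≡ 278 (mod 899)
362^120 ≡ 342 (mod 899)
362^140 ≡ 552 (mod 899)
362^168 ≡ 349 (mod 899)
362^210 ≡ 869 (mod 899)
362^280 ≡ 842 (mod 899)
362^420 ≡ 1 (mod 899) ✓
So ord_899(362) = 420, hence |⟨362⟩| = 420.
The index is φ(899) / ord(362) = 840 / 420 = 2.

2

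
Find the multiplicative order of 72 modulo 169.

The order of 72 must divide φ(169) = φ(13^2) = 13·(13−1) = 156 = 2^2 · 3 · 13.
Divisors of 156: 1, 2, 3, 4, 6, 12, 13, 26, 39, 52, 78, 156.
Compute 72^d (mod 169) for the divisors d until we hit 1:
72^1 ≡ 72
72^2 ≡ 114
72^3 ≡ 96
72^4 ≡ 152
72^6 ≡ 90
72^12 ≡ 157
72^13 ≡ 150
72^26 ≡ 23
72^39 ≡ 70
72^52 ≡ 22
72^78 ≡ 168
72^156 ≡ 1
Hence ord(72) = 156.

156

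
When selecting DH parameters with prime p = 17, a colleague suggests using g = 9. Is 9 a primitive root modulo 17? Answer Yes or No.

No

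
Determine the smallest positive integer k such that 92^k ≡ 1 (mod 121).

Since 92 ∈ (Z/121Z)^×, its order divides φ(121) = φ(11^2) = 11·(11−1) = 110 = 2 · 5 · 11.
Divisors of 110: 1, 2, 5, 10, 11, 22, 55, 110.
Test each divisor d:
92^1 ≡ 92 (mod 121)
92^2 ≡ 115 (mod 121)
92^5 ≡ 45 (mod 121)
92^10 ≡ 89 (mod 121)
92^11 ≡ 81 (mod 121)
92^22 ≡ 27 (mod 121)
92^55 ≡ 1 (mod 121) ✓
Hence ord(92) = 55.

55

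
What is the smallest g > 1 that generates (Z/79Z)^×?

3

φ(79) = 79 − 1 = 78 = 2 · 3 · 13.
Test candidates g = 2, 3, … against the prime factors q ∈ {2, 3, 13} of φ(79): g is a generator iff g^(78/q) ≢ 1 for every such q.
g = 2: 2^39 ≡ 1 — hits 1, so not a primitive root.
g = 3: 3^39 ≡ 78; 3^26 ≡ 23; 3^6 ≡ 18 — none is 1, so 3 is a primitive root.
So 3 is the smallest generator of (Z/79Z)^×.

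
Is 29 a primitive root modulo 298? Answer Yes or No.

φ(298) = φ(2)·φ(149) = 1·148 = 148 = 2^2 · 37.
Test 29^(148/q) mod 298 for each prime factor q of 148:
29^74 ≡ 1 (mod 298)  [q = 2: ≡ 1 ✗]
29^4 ≡ 127 (mod 298)  [q = 37: ≢ 1 ✓]
The check at q = 2 fails, so 29 generates a proper subgroup.

No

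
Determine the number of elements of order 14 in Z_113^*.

6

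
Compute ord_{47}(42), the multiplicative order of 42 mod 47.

23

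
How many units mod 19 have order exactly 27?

0

φ(19) = 19 − 1 = 18 = 2 · 3^2.
(Z/19Z)^× is cyclic (|G| = 18); a cyclic group of order m has exactly φ(d) elements of each order d | m, and none otherwise.
27 does not divide 18, so no element of (Z/19Z)^× has order 27.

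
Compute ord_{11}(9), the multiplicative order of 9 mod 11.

Since 9 ∈ (Z/11Z)^×, its order divides φ(11) = 11 − 1 = 10 = 2 · 5.
Divisors of 10: 1, 2, 5, 10.
Evaluate successive powers at the divisors of 10:
9^1 ≡ 9 (mod 11)
9^2 ≡ 4 (mod 11)
9^5 ≡ 1 (mod 11) ✓
So ord_11(9) = 5.

5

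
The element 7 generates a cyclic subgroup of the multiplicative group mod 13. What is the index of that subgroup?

1

ord(7) | φ(13) = 13 − 1 = 12 = 2^2 · 3.
Divisors of 12: 1, 2, 3, 4, 6, 12.
Evaluate successive powers at the divisors of 12:
7^1 ≡ 7
7^2 ≡ 10
7^3 ≡ 5
7^4 ≡ 9
7^6 ≡ 12
7^12 ≡ 1
Thus |⟨7⟩| = ord(7) = 12.
[(Z/13Z)^× : ⟨7⟩] = 12/12 = 1.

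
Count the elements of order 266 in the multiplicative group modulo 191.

φ(191) = 191 − 1 = 190 = 2 · 5 · 19.
(Z/191Z)^× is cyclic (|G| = 190); a cyclic group of order m has exactly φ(d) elements of each order d | m, and none otherwise.
Here 190 is not a multiple of 266, so there are no elements of order 266.

0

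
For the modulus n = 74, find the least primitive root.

5

φ(74) = φ(2)·φ(37) = 1·36 = 36 = 2^2 · 3^2.
g is a primitive root iff g^(36/q) ≢ 1 (mod 74) for each prime q ∈ {2, 3}.
g = 2: gcd(2, 74) = 2 > 1, not a unit — skip.
g = 3: 3^18 ≡ 1 — hits 1, so not a primitive root.
g = 4: gcd(4, 74) = 2 > 1, not a unit — skip.
g = 5: 5^18 ≡ 73; 5^12 ≡ 47 — none is 1, so 5 is a primitive root.
Hence the least primitive root of 74 is 5.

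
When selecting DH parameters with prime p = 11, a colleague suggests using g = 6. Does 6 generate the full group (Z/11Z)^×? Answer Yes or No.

φ(11) = 11 − 1 = 10 = 2 · 5.
An element g generates (Z/11Z)^× iff g^(10/q) ≢ 1 (mod 11) for each prime q ∈ {2, 5}.
6^5 ≡ 10 (mod 11)  [q = 2: ≢ 1 ✓]
6^2 ≡ 3 (mod 11)  [q = 5: ≢ 1 ✓]
All checks pass, so 6 has order 10 and is a primitive root modulo 11.

Yes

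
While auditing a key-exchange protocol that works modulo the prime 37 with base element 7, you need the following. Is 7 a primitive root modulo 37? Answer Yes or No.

φ(37) = 37 − 1 = 36 = 2^2 · 3^2.
An element g generates (Z/37Z)^× iff g^(36/q) ≢ 1 (mod 37) for each prime q ∈ {2, 3}.
7^18 ≡ 1 (mod 37)  [q = 2: ≡ 1 ✗]
7^12 ≡ 10 (mod 37)  [q = 3: ≢ 1 ✓]
Since 7^18 ≡ 1, the order of 7 divides 18 < 36, so 7 is not a primitive root.

No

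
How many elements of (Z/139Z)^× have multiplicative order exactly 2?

φ(139) = 139 − 1 = 138 = 2 · 3 · 23.
In a cyclic group of order 138, there are φ(d) elements of order d for each divisor d of 138, and zero for non-divisors.
2 | 138, and φ(2) = 2 − 1 = 1.

1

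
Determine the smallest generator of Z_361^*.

2

φ(361) = φ(19^2) = 19·(19−1) = 342 = 2 · 3^2 · 19.
Test candidates g = 2, 3, … against the prime factors q ∈ {2, 3, 19} of φ(361): g is a generator iff g^(342/q) ≢ 1 for every such q.
g = 2: 2^171 ≡ 360; 2^114 ≡ 292; 2^18 ≡ 58 — none is 1, so 2 is a primitive root.
So 2 is the smallest generator of (Z/361Z)^×.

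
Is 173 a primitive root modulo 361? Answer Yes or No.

Yes

φ(361) = φ(19^2) = 19·(19−1) = 342 = 2 · 3^2 · 19.
Test 173^(342/q) mod 361 for each prime factor q of 342:
173^171 ≡ 360 (mod 361)  [q = 2: ≢ 1 ✓]
173^114 ≡ 292 (mod 361)  [q = 3: ≢ 1 ✓]
173^18 ≡ 153 (mod 361)  [q = 19: ≢ 1 ✓]
None equal 1, so ord_361(173) = 342: 173 is a primitive root.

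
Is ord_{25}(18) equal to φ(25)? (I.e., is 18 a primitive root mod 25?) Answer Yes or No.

No

φ(25) = φ(5^2) = 5·(5−1) = 20 = 2^2 · 5.
It suffices to check that the order of 18 is not a proper divisor of 20: compute 18^(20/q) for q ∈ {2, 5}.
18^10 ≡ 24 (mod 25)  [q = 2: ≢ 1 ✓]
18^4 ≡ 1 (mod 25)  [q = 5: ≡ 1 ✗]
18^4 ≡ 1 shows ord(18) | 4, strictly less than φ(25); not a primitive root.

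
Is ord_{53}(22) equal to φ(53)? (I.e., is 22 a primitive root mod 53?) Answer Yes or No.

φ(53) = 53 − 1 = 52 = 2^2 · 13.
An element g generates (Z/53Z)^× iff g^(52/q) ≢ 1 (mod 53) for each prime q ∈ {2, 13}.
22^26 ≡ 52 (mod 53)  [q = 2: ≢ 1 ✓]
22^4 ≡ 49 (mod 53)  [q = 13: ≢ 1 ✓]
Every test exponent gives a nontrivial residue, hence 22 generates the full group.

Yes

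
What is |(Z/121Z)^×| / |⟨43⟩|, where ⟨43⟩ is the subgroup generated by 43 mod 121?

The order of 43 must divide φ(121) = φ(11^2) = 11·(11−1) = 110 = 2 · 5 · 11.
Divisors of 110: 1, 2, 5, 10, 11, 22, 55, 110.
Test each divisor d:
43^1 ≡ 43
43^2 ≡ 34
43^5 ≡ 98
43^10 ≡ 45
43^11 ≡ 120
43^22 ≡ 1
The order of 43 is 22, so the subgroup it generates has 22 elements.
Index = |(Z/121Z)^×| / |⟨43⟩| = 110 / 22 = 5.

5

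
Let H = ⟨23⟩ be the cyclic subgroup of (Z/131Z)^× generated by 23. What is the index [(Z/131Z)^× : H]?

1

Since 23 ∈ (Z/131Z)^×, its order divides φ(131) = 131 − 1 = 130 = 2 · 5 · 13.
Divisors of 130: 1, 2, 5, 10, 13, 26, 65, 130.
Check 23^d mod 131 for each divisor in increasing order:
23^1 ≡ 23 (mod 131)
23^2 ≡ 5 (mod 131)
23^5 ≡ 51 (mod 131)
23^10 ≡ 112 (mod 131)
23^13 ≡ 42 (mod 131)
23^26 ≡ 61 (mod 131)
23^65 ≡ 130 (mod 131)
23^130 ≡ 1 (mod 131) ✓
So ord_131(23) = 130, hence |⟨23⟩| = 130.
The index is φ(131) / ord(23) = 130 / 130 = 1.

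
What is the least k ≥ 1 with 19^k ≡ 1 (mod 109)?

36

ord(19) | φ(109) = 109 − 1 = 108 = 2^2 · 3^3.
Divisors of 108: 1, 2, 3, 4, 6, 9, 12, 18, 27, 36, 54, 108.
Compute 19^d (mod 109) for the divisors d until we hit 1:
19^1 ≡ 19 (mod 109)
19^2 ≡ 34 (mod 109)
19^3 ≡ 101 (mod 109)
19^4 ≡ 66 (mod 109)
19^6 ≡ 64 (mod 109)
19^9 ≡ 33 (mod 109)
19^12 ≡ 63 (mod 109)
19^18 ≡ 108 (mod 109)
19^27 ≡ 76 (mod 109)
19^36 ≡ 1 (mod 109) ✓
Hence ord(19) = 36.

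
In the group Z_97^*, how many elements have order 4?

2

φ(97) = 97 − 1 = 96 = 2^5 · 3.
(Z/97Z)^× is cyclic (|G| = 96); a cyclic group of order m has exactly φ(d) elements of each order d | m, and none otherwise.
4 = 2^2 divides 96, and φ(4) = 2.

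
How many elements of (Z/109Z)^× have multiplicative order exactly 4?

φ(109) = 109 − 1 = 108 = 2^2 · 3^3.
Since (Z/109Z)^× is cyclic of order 108, the number of elements of order d is φ(d) when d | 108 and 0 otherwise.
4 = 2^2 divides 108, and φ(4) = 2.

2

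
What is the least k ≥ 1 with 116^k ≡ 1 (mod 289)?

272

ord(116) | φ(289) = φ(17^2) = 17·(17−1) = 272 = 2^4 · 17.
Divisors of 272: 1, 2, 4, 8, 16, 17, 34, 68, 136, 272.
Test each divisor d:
116^1 ≡ 116
116^2 ≡ 162
116^4 ≡ 234
116^8 ≡ 135
116^16 ≡ 18
116^17 ≡ 65
116^34 ≡ 179
116^68 ≡ 251
116^136 ≡ 288
116^272 ≡ 1
Hence ord(116) = 272.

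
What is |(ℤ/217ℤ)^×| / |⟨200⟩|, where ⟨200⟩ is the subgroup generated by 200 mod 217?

The order of 200 must divide φ(217) = φ(7·31) = (7−1)·(31−1) = 6·30 = 180 = 2^2 · 3^2 · 5.
Divisors of 180: 1, 2, 3, 4, 5, 6, 9, 10, 12, 15, 18, 20, 30, 36, 45, 60, 90, 180.
Test each divisor d:
200^1 ≡ 200 (mod 217)
200^2 ≡ 72 (mod 217)
200^3 ≡ 78 (mod 217)
200^4 ≡ 193 (mod 217)
200^5 ≡ 191 (mod 217)
200^6 ≡ 8 (mod 217)
200^9 ≡ 190 (mod 217)
200^10 ≡ 25 (mod 217)
200^12 ≡ 64 (mod 217)
200^15 ≡ 1 (mod 217) ✓
The order of 200 is 15, so the subgroup it generates has 15 elements.
[(Z/217Z)^× : ⟨200⟩] = 180/15 = 12.

12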